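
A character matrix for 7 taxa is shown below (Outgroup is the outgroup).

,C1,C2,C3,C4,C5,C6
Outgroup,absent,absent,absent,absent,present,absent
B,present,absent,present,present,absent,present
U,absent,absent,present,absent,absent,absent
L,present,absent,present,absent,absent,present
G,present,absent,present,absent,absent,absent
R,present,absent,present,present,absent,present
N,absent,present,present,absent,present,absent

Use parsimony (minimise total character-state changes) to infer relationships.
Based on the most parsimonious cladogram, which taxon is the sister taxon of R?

Character polarity is set by the outgroup: the derived state is whichever differs from the outgroup's state, so for C5 the derived state is 'absent', and for the remaining characters it is 'present'.
C1 (derived state 'present') is shared by B, G, L, and R — a synapomorphy uniting that clade.
C2: derived state 'present' in N only — an autapomorphy, so it tells us nothing about relationships among taxa.
All ingroup taxa share the derived state 'present' for C3; it defines the ingroup but does not resolve relationships within it.
C4: derived state 'present' in B and R only — synapomorphy for {B, R}.
Only B, G, L, R, and U show the derived state 'absent' for C5, supporting them as a clade.
C6 (derived state 'present') is shared by B, L, and R — a synapomorphy uniting that clade.
Most parsimonious ingroup topology: (((((B,R),L),G),U),N).
R and B form a cherry on this tree, so they are sister taxa.

B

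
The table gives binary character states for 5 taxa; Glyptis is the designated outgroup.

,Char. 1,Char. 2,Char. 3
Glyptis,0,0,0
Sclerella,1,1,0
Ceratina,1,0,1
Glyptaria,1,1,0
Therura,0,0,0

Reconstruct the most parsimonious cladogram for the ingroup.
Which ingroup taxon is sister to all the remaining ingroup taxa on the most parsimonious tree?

The outgroup has state '0' for every character, so '1' is the derived state throughout.
Char. 1 (derived state '1') is shared by Ceratina, Glyptaria, and Sclerella — a synapomorphy uniting that clade.
Char. 2: derived state '1' in Glyptaria and Sclerella only — synapomorphy for {Glyptaria, Sclerella}.
Char. 3 (derived state '1') is unique to Ceratina (autapomorphy; uninformative for grouping).
Most parsimonious ingroup topology: (((Sclerella,Glyptaria),Ceratina),Therura).
Therura is sister to the clade containing all other ingroup taxa, so it is the earliest-diverging (most basal) ingroup lineage.

Therura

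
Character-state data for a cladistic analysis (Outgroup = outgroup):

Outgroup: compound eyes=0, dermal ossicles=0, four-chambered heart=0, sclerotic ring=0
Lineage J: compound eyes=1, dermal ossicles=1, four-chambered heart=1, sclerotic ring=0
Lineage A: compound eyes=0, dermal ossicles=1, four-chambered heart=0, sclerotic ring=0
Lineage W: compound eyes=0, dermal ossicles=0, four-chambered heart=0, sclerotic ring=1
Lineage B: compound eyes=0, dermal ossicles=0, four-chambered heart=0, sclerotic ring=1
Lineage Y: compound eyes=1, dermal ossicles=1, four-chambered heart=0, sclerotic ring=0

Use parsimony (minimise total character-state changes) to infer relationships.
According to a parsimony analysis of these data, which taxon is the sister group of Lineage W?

Lineage B

The outgroup has state '0' for every character, so '1' is the derived state throughout.
compound eyes: derived state '1' in Lineage J and Lineage Y only — synapomorphy for {Lineage J, Lineage Y}.
dermal ossicles (derived state '1') is shared by Lineage A, Lineage J, and Lineage Y — a synapomorphy uniting that clade.
four-chambered heart: derived state '1' in Lineage J only — an autapomorphy, so it tells us nothing about relationships among taxa.
sclerotic ring: derived state '1' in Lineage B and Lineage W only — synapomorphy for {Lineage B, Lineage W}.
Most parsimonious ingroup topology: (((Lineage J,Lineage Y),Lineage A),(Lineage W,Lineage B)).
Lineage W and Lineage B form a cherry on this tree, so they are sister taxa.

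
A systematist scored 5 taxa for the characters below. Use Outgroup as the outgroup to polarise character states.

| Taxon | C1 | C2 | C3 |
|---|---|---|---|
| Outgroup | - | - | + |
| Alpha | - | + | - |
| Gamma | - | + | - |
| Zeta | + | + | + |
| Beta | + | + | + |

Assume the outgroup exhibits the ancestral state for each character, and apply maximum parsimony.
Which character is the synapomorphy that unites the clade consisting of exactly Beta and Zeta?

C1

Character polarity is set by the outgroup: the derived state is whichever differs from the outgroup's state, so for C3 the derived state is '-', and for the remaining characters it is '+'.
C1 (derived state '+') is shared by Beta and Zeta — a synapomorphy uniting that clade.
All ingroup taxa share the derived state '+' for C2; it defines the ingroup but does not resolve relationships within it.
Only Alpha and Gamma show the derived state '-' for C3, supporting them as a clade.
Most parsimonious ingroup topology: ((Alpha,Gamma),(Zeta,Beta)).
The clade {Beta, Zeta} is supported by C1: its derived state '+' occurs in exactly those taxa and in no other taxon (including the outgroup).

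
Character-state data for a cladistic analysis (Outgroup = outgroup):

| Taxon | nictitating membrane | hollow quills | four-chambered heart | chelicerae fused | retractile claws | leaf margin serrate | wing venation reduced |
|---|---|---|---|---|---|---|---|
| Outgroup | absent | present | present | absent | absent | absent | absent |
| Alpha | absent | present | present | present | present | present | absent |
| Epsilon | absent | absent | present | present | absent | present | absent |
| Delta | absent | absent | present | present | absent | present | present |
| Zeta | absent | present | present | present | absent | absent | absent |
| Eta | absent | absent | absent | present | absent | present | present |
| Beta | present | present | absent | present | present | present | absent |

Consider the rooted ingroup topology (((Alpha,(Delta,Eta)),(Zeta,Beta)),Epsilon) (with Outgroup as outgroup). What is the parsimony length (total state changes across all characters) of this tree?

Map each character onto (((Alpha,(Delta,Eta)),(Zeta,Beta)),Epsilon) (rooted by Outgroup) and count the minimum state changes it requires (Fitch parsimony):
nictitating membrane: 1; hollow quills: 2; four-chambered heart: 2; chelicerae fused: 1; retractile claws: 2; leaf margin serrate: 2; wing venation reduced: 1.
Total tree length = 11.

11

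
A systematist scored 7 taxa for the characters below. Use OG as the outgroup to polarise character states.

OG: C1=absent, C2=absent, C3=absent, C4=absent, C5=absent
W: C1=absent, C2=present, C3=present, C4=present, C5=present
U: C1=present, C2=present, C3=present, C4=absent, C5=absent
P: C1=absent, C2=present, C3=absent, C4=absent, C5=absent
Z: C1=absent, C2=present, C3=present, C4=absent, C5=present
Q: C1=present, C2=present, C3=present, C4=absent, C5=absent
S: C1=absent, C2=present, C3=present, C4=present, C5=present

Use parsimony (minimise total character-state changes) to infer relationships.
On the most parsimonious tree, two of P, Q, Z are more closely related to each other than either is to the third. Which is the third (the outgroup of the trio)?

P

The outgroup has state 'absent' for every character, so 'present' is the derived state throughout.
Only Q and U show the derived state 'present' for C1, supporting them as a clade.
All ingroup taxa share the derived state 'present' for C2; it defines the ingroup but does not resolve relationships within it.
C3: derived state 'present' in Q, S, U, W, and Z only — synapomorphy for {Q, S, U, W, Z}.
C4 (derived state 'present') is shared by S and W — a synapomorphy uniting that clade.
C5: derived state 'present' in S, W, and Z only — synapomorphy for {S, W, Z}.
Most parsimonious ingroup topology: ((((W,S),Z),(U,Q)),P).
Z and Q share a more recent common ancestor with each other than either does with P, so P is the least closely related of the three.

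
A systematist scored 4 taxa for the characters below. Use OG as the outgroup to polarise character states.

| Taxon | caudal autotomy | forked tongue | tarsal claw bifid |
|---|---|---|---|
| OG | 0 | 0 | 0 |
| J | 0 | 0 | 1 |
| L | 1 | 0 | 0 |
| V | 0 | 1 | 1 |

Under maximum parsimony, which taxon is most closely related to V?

The outgroup has state '0' for every character, so '1' is the derived state throughout.
caudal autotomy: derived state '1' in L only — an autapomorphy, so it tells us nothing about relationships among taxa.
forked tongue (derived state '1') is unique to V (autapomorphy; uninformative for grouping).
Only J and V show the derived state '1' for tarsal claw bifid, supporting them as a clade.
Most parsimonious ingroup topology: ((V,J),L).
V and J form a cherry on this tree, so they are sister taxa.

J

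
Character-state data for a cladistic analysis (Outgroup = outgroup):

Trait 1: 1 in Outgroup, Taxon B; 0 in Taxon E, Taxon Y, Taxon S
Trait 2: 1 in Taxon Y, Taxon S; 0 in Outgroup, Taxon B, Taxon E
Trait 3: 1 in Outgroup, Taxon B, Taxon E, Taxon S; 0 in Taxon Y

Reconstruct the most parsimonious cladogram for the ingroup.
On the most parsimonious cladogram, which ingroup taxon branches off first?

Character polarity is set by the outgroup: the derived state is whichever differs from the outgroup's state, so for Trait 1, Trait 3 the derived state is '0', and for the remaining characters it is '1'.
Trait 1: derived state '0' in Taxon E, Taxon S, and Taxon Y only — synapomorphy for {Taxon E, Taxon S, Taxon Y}.
Only Taxon S and Taxon Y show the derived state '1' for Trait 2, supporting them as a clade.
Trait 3 (derived state '0') is unique to Taxon Y (autapomorphy; uninformative for grouping).
Most parsimonious ingroup topology: (Taxon B,(Taxon E,(Taxon Y,Taxon S))).
Taxon B is sister to the clade containing all other ingroup taxa, so it is the earliest-diverging (most basal) ingroup lineage.

Taxon B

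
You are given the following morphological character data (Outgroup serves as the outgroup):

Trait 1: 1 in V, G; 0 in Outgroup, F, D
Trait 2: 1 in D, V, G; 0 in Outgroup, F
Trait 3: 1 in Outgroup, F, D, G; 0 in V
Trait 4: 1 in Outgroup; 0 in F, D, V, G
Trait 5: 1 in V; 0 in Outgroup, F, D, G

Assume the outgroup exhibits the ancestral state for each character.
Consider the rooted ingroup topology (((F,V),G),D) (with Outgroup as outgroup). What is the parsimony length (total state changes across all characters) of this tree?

7

Map each character onto (((F,V),G),D) (rooted by Outgroup) and count the minimum state changes it requires (Fitch parsimony):
Trait 1: 2; Trait 2: 2; Trait 3: 1; Trait 4: 1; Trait 5: 1.
Total tree length = 7.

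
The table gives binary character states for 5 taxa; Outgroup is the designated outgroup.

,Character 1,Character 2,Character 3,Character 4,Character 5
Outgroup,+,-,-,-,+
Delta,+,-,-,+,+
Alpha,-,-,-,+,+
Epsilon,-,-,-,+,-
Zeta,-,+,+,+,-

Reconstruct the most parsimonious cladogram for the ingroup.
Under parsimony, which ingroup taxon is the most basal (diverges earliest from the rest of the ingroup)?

Character polarity is set by the outgroup: the derived state is whichever differs from the outgroup's state, so for Character 1, Character 5 the derived state is '-', and for the remaining characters it is '+'.
Character 1 (derived state '-') is shared by Alpha, Epsilon, and Zeta — a synapomorphy uniting that clade.
Character 2: derived state '+' in Zeta only — an autapomorphy, so it tells us nothing about relationships among taxa.
Character 3 (derived state '+') is unique to Zeta (autapomorphy; uninformative for grouping).
All ingroup taxa share the derived state '+' for Character 4; it defines the ingroup but does not resolve relationships within it.
Character 5 (derived state '-') is shared by Epsilon and Zeta — a synapomorphy uniting that clade.
Most parsimonious ingroup topology: (Delta,(Alpha,(Epsilon,Zeta))).
Delta is sister to the clade containing all other ingroup taxa, so it is the earliest-diverging (most basal) ingroup lineage.

Delta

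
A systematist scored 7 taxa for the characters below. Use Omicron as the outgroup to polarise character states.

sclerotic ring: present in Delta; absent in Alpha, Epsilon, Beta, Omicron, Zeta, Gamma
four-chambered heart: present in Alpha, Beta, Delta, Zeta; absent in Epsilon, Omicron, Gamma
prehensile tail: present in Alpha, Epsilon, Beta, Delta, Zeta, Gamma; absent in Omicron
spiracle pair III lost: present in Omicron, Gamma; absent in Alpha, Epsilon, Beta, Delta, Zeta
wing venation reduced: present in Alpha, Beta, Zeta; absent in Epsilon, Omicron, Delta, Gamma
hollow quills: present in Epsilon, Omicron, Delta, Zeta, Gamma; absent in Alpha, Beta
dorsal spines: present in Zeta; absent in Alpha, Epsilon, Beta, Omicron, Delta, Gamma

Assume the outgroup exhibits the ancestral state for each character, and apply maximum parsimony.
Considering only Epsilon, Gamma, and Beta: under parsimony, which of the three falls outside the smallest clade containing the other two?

Character polarity is set by the outgroup: the derived state is whichever differs from the outgroup's state, so for spiracle pair III lost, hollow quills the derived state is 'absent', and for the remaining characters it is 'present'.
sclerotic ring (derived state 'present') is unique to Delta (autapomorphy; uninformative for grouping).
four-chambered heart: derived state 'present' in Alpha, Beta, Delta, and Zeta only — synapomorphy for {Alpha, Beta, Delta, Zeta}.
prehensile tail (derived state 'present') is shared by all ingroup taxa — unites the whole ingroup.
spiracle pair III lost: derived state 'absent' in Alpha, Beta, Delta, Epsilon, and Zeta only — synapomorphy for {Alpha, Beta, Delta, Epsilon, Zeta}.
wing venation reduced: derived state 'present' in Alpha, Beta, and Zeta only — synapomorphy for {Alpha, Beta, Zeta}.
Only Alpha and Beta show the derived state 'absent' for hollow quills, supporting them as a clade.
dorsal spines: derived state 'present' in Zeta only — an autapomorphy, so it tells us nothing about relationships among taxa.
Most parsimonious ingroup topology: ((((Zeta,(Beta,Alpha)),Delta),Epsilon),Gamma).
Epsilon and Beta share a more recent common ancestor with each other than either does with Gamma, so Gamma is the least closely related of the three.

Gamma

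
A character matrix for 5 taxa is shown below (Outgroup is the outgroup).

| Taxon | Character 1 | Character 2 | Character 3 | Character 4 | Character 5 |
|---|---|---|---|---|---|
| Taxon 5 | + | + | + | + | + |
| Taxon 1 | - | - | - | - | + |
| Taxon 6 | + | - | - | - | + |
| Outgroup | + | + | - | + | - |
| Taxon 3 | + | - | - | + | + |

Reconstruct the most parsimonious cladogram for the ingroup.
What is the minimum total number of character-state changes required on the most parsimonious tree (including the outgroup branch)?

Character polarity is set by the outgroup: the derived state is whichever differs from the outgroup's state, so for Character 1, Character 2, Character 4 the derived state is '-', and for the remaining characters it is '+'.
Character 1: derived state '-' in Taxon 1 only — an autapomorphy, so it tells us nothing about relationships among taxa.
Only Taxon 1, Taxon 3, and Taxon 6 show the derived state '-' for Character 2, supporting them as a clade.
Character 3: derived state '+' in Taxon 5 only — an autapomorphy, so it tells us nothing about relationships among taxa.
Character 4: derived state '-' in Taxon 1 and Taxon 6 only — synapomorphy for {Taxon 1, Taxon 6}.
All ingroup taxa share the derived state '+' for Character 5; it defines the ingroup but does not resolve relationships within it.
Most parsimonious ingroup topology: (((Taxon 1,Taxon 6),Taxon 3),Taxon 5).
Changes per character on this tree: Character 1: 1; Character 2: 1; Character 3: 1; Character 4: 1; Character 5: 1.
Total = 5.

5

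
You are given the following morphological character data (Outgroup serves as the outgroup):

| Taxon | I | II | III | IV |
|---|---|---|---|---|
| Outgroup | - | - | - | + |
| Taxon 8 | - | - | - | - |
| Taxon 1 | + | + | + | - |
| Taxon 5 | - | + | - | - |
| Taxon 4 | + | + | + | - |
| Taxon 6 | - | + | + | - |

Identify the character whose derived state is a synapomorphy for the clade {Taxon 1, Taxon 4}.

I

Character polarity is set by the outgroup: the derived state is whichever differs from the outgroup's state, so for IV the derived state is '-', and for the remaining characters it is '+'.
I: derived state '+' in Taxon 1 and Taxon 4 only — synapomorphy for {Taxon 1, Taxon 4}.
II: derived state '+' in Taxon 1, Taxon 4, Taxon 5, and Taxon 6 only — synapomorphy for {Taxon 1, Taxon 4, Taxon 5, Taxon 6}.
Only Taxon 1, Taxon 4, and Taxon 6 show the derived state '+' for III, supporting them as a clade.
All ingroup taxa share the derived state '-' for IV; it defines the ingroup but does not resolve relationships within it.
Most parsimonious ingroup topology: (Taxon 8,(((Taxon 1,Taxon 4),Taxon 6),Taxon 5)).
The clade {Taxon 1, Taxon 4} is supported by I: its derived state '+' occurs in exactly those taxa and in no other taxon (including the outgroup).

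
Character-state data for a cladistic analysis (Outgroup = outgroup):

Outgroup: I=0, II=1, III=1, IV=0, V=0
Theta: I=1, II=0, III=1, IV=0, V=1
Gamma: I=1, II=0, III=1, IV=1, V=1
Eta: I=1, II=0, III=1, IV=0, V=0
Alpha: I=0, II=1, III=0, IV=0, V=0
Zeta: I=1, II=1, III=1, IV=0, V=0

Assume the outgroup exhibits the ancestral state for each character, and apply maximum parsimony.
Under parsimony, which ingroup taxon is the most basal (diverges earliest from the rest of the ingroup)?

Character polarity is set by the outgroup: the derived state is whichever differs from the outgroup's state, so for II, III the derived state is '0', and for the remaining characters it is '1'.
I (derived state '1') is shared by Eta, Gamma, Theta, and Zeta — a synapomorphy uniting that clade.
II (derived state '0') is shared by Eta, Gamma, and Theta — a synapomorphy uniting that clade.
III: derived state '0' in Alpha only — an autapomorphy, so it tells us nothing about relationships among taxa.
IV (derived state '1') is unique to Gamma (autapomorphy; uninformative for grouping).
Only Gamma and Theta show the derived state '1' for V, supporting them as a clade.
Most parsimonious ingroup topology: ((((Theta,Gamma),Eta),Zeta),Alpha).
Alpha is sister to the clade containing all other ingroup taxa, so it is the earliest-diverging (most basal) ingroup lineage.

Alpha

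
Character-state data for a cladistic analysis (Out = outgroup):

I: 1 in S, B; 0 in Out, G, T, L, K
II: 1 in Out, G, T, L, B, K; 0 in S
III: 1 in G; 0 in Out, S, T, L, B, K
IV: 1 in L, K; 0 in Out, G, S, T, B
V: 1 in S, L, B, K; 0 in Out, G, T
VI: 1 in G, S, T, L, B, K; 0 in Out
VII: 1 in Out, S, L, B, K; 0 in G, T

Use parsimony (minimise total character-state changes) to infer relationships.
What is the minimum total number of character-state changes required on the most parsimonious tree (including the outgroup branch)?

Character polarity is set by the outgroup: the derived state is whichever differs from the outgroup's state, so for II, VII the derived state is '0', and for the remaining characters it is '1'.
I: derived state '1' in B and S only — synapomorphy for {B, S}.
II: derived state '0' in S only — an autapomorphy, so it tells us nothing about relationships among taxa.
III (derived state '1') is unique to G (autapomorphy; uninformative for grouping).
Only K and L show the derived state '1' for IV, supporting them as a clade.
Only B, K, L, and S show the derived state '1' for V, supporting them as a clade.
VI (derived state '1') is shared by all ingroup taxa — unites the whole ingroup.
VII: derived state '0' in G and T only — synapomorphy for {G, T}.
Most parsimonious ingroup topology: ((G,T),((S,B),(L,K))).
Changes per character on this tree: I: 1; II: 1; III: 1; IV: 1; V: 1; VI: 1; VII: 1.
Total = 7.

7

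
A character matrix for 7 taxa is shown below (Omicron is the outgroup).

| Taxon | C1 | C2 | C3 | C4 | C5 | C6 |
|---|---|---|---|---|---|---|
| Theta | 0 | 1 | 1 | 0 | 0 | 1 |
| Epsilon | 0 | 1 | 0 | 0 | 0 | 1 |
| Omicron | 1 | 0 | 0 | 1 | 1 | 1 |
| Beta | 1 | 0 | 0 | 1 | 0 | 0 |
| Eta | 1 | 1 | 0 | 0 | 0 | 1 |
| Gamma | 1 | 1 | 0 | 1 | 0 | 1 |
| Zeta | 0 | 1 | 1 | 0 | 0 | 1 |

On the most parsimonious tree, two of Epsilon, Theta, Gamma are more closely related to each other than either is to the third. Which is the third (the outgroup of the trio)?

Character polarity is set by the outgroup: the derived state is whichever differs from the outgroup's state, so for C1, C4, C5, C6 the derived state is '0', and for the remaining characters it is '1'.
C1 (derived state '0') is shared by Epsilon, Theta, and Zeta — a synapomorphy uniting that clade.
Only Epsilon, Eta, Gamma, Theta, and Zeta show the derived state '1' for C2, supporting them as a clade.
C3: derived state '1' in Theta and Zeta only — synapomorphy for {Theta, Zeta}.
C4 (derived state '0') is shared by Epsilon, Eta, Theta, and Zeta — a synapomorphy uniting that clade.
All ingroup taxa share the derived state '0' for C5; it defines the ingroup but does not resolve relationships within it.
C6: derived state '0' in Beta only — an autapomorphy, so it tells us nothing about relationships among taxa.
Most parsimonious ingroup topology: (Beta,(Gamma,(Eta,((Theta,Zeta),Epsilon)))).
Theta and Epsilon share a more recent common ancestor with each other than either does with Gamma, so Gamma is the least closely related of the three.

Gamma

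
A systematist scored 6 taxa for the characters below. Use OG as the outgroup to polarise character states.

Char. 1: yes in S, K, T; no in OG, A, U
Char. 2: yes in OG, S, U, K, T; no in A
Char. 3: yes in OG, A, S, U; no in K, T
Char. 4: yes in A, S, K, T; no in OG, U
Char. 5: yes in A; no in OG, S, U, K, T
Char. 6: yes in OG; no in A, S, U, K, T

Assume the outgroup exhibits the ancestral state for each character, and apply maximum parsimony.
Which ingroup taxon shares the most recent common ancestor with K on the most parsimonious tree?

T

Character polarity is set by the outgroup: the derived state is whichever differs from the outgroup's state, so for Char. 2, Char. 3, Char. 6 the derived state is 'no', and for the remaining characters it is 'yes'.
Only K, S, and T show the derived state 'yes' for Char. 1, supporting them as a clade.
Char. 2: derived state 'no' in A only — an autapomorphy, so it tells us nothing about relationships among taxa.
Char. 3: derived state 'no' in K and T only — synapomorphy for {K, T}.
Char. 4: derived state 'yes' in A, K, S, and T only — synapomorphy for {A, K, S, T}.
Char. 5: derived state 'yes' in A only — an autapomorphy, so it tells us nothing about relationships among taxa.
Char. 6 (derived state 'no') is shared by all ingroup taxa — unites the whole ingroup.
Most parsimonious ingroup topology: ((A,(S,(K,T))),U).
K and T form a cherry on this tree, so they are sister taxa.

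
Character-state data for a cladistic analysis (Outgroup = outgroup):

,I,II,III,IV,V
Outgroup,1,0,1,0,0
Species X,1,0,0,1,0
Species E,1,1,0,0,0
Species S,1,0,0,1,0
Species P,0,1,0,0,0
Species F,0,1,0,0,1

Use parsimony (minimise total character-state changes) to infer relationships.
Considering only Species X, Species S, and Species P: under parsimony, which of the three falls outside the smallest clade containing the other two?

Species P

Character polarity is set by the outgroup: the derived state is whichever differs from the outgroup's state, so for I, III the derived state is '0', and for the remaining characters it is '1'.
I: derived state '0' in Species F and Species P only — synapomorphy for {Species F, Species P}.
Only Species E, Species F, and Species P show the derived state '1' for II, supporting them as a clade.
III (derived state '0') is shared by all ingroup taxa — unites the whole ingroup.
IV: derived state '1' in Species S and Species X only — synapomorphy for {Species S, Species X}.
V (derived state '1') is unique to Species F (autapomorphy; uninformative for grouping).
Most parsimonious ingroup topology: ((Species X,Species S),(Species E,(Species P,Species F))).
Species S and Species X share a more recent common ancestor with each other than either does with Species P, so Species P is the least closely related of the three.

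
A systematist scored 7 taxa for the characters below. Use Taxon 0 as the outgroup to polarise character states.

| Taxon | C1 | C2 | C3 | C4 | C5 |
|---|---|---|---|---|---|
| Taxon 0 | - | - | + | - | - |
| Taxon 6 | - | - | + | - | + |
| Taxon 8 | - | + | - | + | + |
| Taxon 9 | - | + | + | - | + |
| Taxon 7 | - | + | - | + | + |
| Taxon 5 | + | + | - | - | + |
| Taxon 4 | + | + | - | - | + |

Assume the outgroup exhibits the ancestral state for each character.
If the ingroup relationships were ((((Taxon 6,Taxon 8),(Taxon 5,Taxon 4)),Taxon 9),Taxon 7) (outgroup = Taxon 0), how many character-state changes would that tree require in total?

Map each character onto ((((Taxon 6,Taxon 8),(Taxon 5,Taxon 4)),Taxon 9),Taxon 7) (rooted by Taxon 0) and count the minimum state changes it requires (Fitch parsimony):
C1: 1; C2: 2; C3: 3; C4: 2; C5: 1.
Total tree length = 9.

9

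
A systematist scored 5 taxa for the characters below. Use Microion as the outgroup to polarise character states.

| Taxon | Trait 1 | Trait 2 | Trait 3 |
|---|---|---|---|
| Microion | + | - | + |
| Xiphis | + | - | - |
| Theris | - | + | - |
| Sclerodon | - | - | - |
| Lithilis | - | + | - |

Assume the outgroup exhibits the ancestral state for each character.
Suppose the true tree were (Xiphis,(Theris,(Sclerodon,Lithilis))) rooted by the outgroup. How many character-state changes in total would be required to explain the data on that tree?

4

Map each character onto (Xiphis,(Theris,(Sclerodon,Lithilis))) (rooted by Microion) and count the minimum state changes it requires (Fitch parsimony):
Trait 1: 1; Trait 2: 2; Trait 3: 1.
Total tree length = 4.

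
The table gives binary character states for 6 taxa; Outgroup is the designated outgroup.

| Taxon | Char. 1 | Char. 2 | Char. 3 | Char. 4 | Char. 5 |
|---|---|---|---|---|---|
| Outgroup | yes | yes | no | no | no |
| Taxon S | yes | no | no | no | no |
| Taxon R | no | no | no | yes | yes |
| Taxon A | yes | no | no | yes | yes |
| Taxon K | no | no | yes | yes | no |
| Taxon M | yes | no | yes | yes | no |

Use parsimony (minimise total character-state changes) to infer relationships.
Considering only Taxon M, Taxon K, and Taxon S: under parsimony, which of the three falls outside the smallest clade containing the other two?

Taxon S

Character polarity is set by the outgroup: the derived state is whichever differs from the outgroup's state, so for Char. 1, Char. 2 the derived state is 'no', and for the remaining characters it is 'yes'.
Char. 1 (state 'no') occurs in Taxon K and Taxon R but conflicts with the nesting implied by the other characters — most parsimoniously interpreted as homoplasy.
Char. 2 (derived state 'no') is shared by all ingroup taxa — unites the whole ingroup.
Char. 3 (derived state 'yes') is shared by Taxon K and Taxon M — a synapomorphy uniting that clade.
Char. 4 (derived state 'yes') is shared by Taxon A, Taxon K, Taxon M, and Taxon R — a synapomorphy uniting that clade.
Char. 5 (derived state 'yes') is shared by Taxon A and Taxon R — a synapomorphy uniting that clade.
Most parsimonious ingroup topology: (Taxon S,((Taxon R,Taxon A),(Taxon K,Taxon M))).
Taxon M and Taxon K share a more recent common ancestor with each other than either does with Taxon S, so Taxon S is the least closely related of the three.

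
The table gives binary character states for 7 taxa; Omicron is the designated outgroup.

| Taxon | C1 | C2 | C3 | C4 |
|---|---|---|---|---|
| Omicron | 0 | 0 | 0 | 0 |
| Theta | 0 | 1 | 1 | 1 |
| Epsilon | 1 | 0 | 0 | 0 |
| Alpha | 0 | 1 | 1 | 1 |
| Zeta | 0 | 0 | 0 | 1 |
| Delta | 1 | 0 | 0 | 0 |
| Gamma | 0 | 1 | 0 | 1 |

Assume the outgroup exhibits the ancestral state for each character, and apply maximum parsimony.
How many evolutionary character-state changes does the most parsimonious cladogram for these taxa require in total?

The outgroup has state '0' for every character, so '1' is the derived state throughout.
Only Delta and Epsilon show the derived state '1' for C1, supporting them as a clade.
C2 (derived state '1') is shared by Alpha, Gamma, and Theta — a synapomorphy uniting that clade.
C3: derived state '1' in Alpha and Theta only — synapomorphy for {Alpha, Theta}.
Only Alpha, Gamma, Theta, and Zeta show the derived state '1' for C4, supporting them as a clade.
Most parsimonious ingroup topology: ((((Theta,Alpha),Gamma),Zeta),(Epsilon,Delta)).
Changes per character on this tree: C1: 1; C2: 1; C3: 1; C4: 1.
Total = 4.

4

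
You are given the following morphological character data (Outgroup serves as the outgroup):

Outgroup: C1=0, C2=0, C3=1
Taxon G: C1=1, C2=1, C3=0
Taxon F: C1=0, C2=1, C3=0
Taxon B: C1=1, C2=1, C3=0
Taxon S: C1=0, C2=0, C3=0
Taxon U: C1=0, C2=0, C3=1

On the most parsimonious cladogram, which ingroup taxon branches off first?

Taxon U

Character polarity is set by the outgroup: the derived state is whichever differs from the outgroup's state, so for C3 the derived state is '0', and for the remaining characters it is '1'.
C1 (derived state '1') is shared by Taxon B and Taxon G — a synapomorphy uniting that clade.
C2 (derived state '1') is shared by Taxon B, Taxon F, and Taxon G — a synapomorphy uniting that clade.
C3 (derived state '0') is shared by Taxon B, Taxon F, Taxon G, and Taxon S — a synapomorphy uniting that clade.
Most parsimonious ingroup topology: ((((Taxon G,Taxon B),Taxon F),Taxon S),Taxon U).
Taxon U is sister to the clade containing all other ingroup taxa, so it is the earliest-diverging (most basal) ingroup lineage.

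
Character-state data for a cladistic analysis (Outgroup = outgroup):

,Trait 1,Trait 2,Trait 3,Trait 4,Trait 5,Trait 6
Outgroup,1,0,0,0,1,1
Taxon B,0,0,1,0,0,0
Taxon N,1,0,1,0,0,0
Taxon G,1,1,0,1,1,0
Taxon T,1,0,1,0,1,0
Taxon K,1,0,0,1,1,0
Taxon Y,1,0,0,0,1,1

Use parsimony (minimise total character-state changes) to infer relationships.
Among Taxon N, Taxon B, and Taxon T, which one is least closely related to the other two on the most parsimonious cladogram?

Taxon T

Character polarity is set by the outgroup: the derived state is whichever differs from the outgroup's state, so for Trait 1, Trait 5, Trait 6 the derived state is '0', and for the remaining characters it is '1'.
Trait 1 (derived state '0') is unique to Taxon B (autapomorphy; uninformative for grouping).
Trait 2: derived state '1' in Taxon G only — an autapomorphy, so it tells us nothing about relationships among taxa.
Trait 3: derived state '1' in Taxon B, Taxon N, and Taxon T only — synapomorphy for {Taxon B, Taxon N, Taxon T}.
Trait 4: derived state '1' in Taxon G and Taxon K only — synapomorphy for {Taxon G, Taxon K}.
Trait 5: derived state '0' in Taxon B and Taxon N only — synapomorphy for {Taxon B, Taxon N}.
Trait 6: derived state '0' in Taxon B, Taxon G, Taxon K, Taxon N, and Taxon T only — synapomorphy for {Taxon B, Taxon G, Taxon K, Taxon N, Taxon T}.
Most parsimonious ingroup topology: ((((Taxon B,Taxon N),Taxon T),(Taxon G,Taxon K)),Taxon Y).
Taxon B and Taxon N share a more recent common ancestor with each other than either does with Taxon T, so Taxon T is the least closely related of the three.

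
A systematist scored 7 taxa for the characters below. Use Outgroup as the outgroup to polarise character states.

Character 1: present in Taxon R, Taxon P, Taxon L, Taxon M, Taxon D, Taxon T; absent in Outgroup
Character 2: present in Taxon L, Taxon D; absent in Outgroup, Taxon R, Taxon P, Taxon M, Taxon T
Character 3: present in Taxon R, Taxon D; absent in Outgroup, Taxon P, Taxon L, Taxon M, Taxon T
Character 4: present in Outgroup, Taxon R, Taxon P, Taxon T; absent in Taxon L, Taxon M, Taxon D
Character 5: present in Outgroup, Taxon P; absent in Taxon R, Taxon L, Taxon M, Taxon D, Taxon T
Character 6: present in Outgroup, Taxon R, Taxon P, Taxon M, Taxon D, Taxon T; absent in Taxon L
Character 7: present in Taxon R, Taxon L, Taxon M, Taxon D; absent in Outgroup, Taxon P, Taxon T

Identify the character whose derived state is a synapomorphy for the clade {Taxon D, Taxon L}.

Character polarity is set by the outgroup: the derived state is whichever differs from the outgroup's state, so for Character 4, Character 5, Character 6 the derived state is 'absent', and for the remaining characters it is 'present'.
Character 1 (derived state 'present') is shared by all ingroup taxa — unites the whole ingroup.
Character 2: derived state 'present' in Taxon D and Taxon L only — synapomorphy for {Taxon D, Taxon L}.
Character 3 groups Taxon D and Taxon R, which is incompatible with the clades supported by the remaining characters; treating it as convergent (homoplasy) costs fewer steps than any alternative tree.
Only Taxon D, Taxon L, and Taxon M show the derived state 'absent' for Character 4, supporting them as a clade.
Character 5 (derived state 'absent') is shared by Taxon D, Taxon L, Taxon M, Taxon R, and Taxon T — a synapomorphy uniting that clade.
Character 6: derived state 'absent' in Taxon L only — an autapomorphy, so it tells us nothing about relationships among taxa.
Character 7: derived state 'present' in Taxon D, Taxon L, Taxon M, and Taxon R only — synapomorphy for {Taxon D, Taxon L, Taxon M, Taxon R}.
Most parsimonious ingroup topology: (((Taxon R,((Taxon L,Taxon D),Taxon M)),Taxon T),Taxon P).
The clade {Taxon D, Taxon L} is supported by Character 2: its derived state 'present' occurs in exactly those taxa and in no other taxon (including the outgroup).

Character 2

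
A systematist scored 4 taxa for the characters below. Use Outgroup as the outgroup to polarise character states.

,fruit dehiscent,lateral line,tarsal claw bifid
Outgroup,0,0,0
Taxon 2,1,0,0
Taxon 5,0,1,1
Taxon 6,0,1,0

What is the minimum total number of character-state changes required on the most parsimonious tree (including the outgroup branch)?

3

The outgroup has state '0' for every character, so '1' is the derived state throughout.
fruit dehiscent: derived state '1' in Taxon 2 only — an autapomorphy, so it tells us nothing about relationships among taxa.
Only Taxon 5 and Taxon 6 show the derived state '1' for lateral line, supporting them as a clade.
tarsal claw bifid: derived state '1' in Taxon 5 only — an autapomorphy, so it tells us nothing about relationships among taxa.
Most parsimonious ingroup topology: (Taxon 2,(Taxon 5,Taxon 6)).
Changes per character on this tree: fruit dehiscent: 1; lateral line: 1; tarsal claw bifid: 1.
Total = 3.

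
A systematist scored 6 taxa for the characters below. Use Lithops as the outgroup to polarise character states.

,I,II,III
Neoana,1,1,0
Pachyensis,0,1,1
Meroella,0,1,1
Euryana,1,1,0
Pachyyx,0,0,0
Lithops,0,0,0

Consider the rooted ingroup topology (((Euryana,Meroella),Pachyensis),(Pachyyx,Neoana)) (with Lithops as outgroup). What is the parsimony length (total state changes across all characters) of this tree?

Map each character onto (((Euryana,Meroella),Pachyensis),(Pachyyx,Neoana)) (rooted by Lithops) and count the minimum state changes it requires (Fitch parsimony):
I: 2; II: 2; III: 2.
Total tree length = 6.

6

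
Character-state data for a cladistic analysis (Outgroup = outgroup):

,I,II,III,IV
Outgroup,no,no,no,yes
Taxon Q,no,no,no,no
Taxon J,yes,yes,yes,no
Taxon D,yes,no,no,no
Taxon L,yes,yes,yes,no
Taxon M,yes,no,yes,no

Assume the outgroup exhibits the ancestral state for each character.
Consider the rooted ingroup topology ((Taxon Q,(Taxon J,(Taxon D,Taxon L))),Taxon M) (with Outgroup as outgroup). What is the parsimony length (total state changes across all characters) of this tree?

Map each character onto ((Taxon Q,(Taxon J,(Taxon D,Taxon L))),Taxon M) (rooted by Outgroup) and count the minimum state changes it requires (Fitch parsimony):
I: 2; II: 2; III: 3; IV: 1.
Total tree length = 8.

8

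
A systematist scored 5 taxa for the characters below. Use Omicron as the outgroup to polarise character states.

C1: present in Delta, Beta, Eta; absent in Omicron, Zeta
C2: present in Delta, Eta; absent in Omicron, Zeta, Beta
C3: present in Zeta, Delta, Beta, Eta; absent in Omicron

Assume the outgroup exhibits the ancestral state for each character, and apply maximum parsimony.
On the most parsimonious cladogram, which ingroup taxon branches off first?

The outgroup has state 'absent' for every character, so 'present' is the derived state throughout.
Only Beta, Delta, and Eta show the derived state 'present' for C1, supporting them as a clade.
Only Delta and Eta show the derived state 'present' for C2, supporting them as a clade.
All ingroup taxa share the derived state 'present' for C3; it defines the ingroup but does not resolve relationships within it.
Most parsimonious ingroup topology: (Zeta,((Delta,Eta),Beta)).
Zeta is sister to the clade containing all other ingroup taxa, so it is the earliest-diverging (most basal) ingroup lineage.

Zeta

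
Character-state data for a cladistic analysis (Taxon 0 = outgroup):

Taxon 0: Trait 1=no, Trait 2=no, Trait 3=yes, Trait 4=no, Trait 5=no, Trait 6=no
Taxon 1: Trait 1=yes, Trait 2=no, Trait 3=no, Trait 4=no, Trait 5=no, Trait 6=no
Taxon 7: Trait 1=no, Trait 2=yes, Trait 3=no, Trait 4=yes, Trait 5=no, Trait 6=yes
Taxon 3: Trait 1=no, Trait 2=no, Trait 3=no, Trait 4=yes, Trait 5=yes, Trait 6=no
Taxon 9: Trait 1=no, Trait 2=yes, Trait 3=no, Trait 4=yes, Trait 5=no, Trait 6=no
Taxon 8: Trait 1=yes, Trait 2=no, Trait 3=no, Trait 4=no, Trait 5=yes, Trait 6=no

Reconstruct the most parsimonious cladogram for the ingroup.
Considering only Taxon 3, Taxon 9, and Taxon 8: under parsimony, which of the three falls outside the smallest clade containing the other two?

Character polarity is set by the outgroup: the derived state is whichever differs from the outgroup's state, so for Trait 3 the derived state is 'no', and for the remaining characters it is 'yes'.
Only Taxon 1 and Taxon 8 show the derived state 'yes' for Trait 1, supporting them as a clade.
Trait 2: derived state 'yes' in Taxon 7 and Taxon 9 only — synapomorphy for {Taxon 7, Taxon 9}.
All ingroup taxa share the derived state 'no' for Trait 3; it defines the ingroup but does not resolve relationships within it.
Trait 4 (derived state 'yes') is shared by Taxon 3, Taxon 7, and Taxon 9 — a synapomorphy uniting that clade.
Trait 5 groups Taxon 3 and Taxon 8, which is incompatible with the clades supported by the remaining characters; treating it as convergent (homoplasy) costs fewer steps than any alternative tree.
Trait 6: derived state 'yes' in Taxon 7 only — an autapomorphy, so it tells us nothing about relationships among taxa.
Most parsimonious ingroup topology: ((Taxon 1,Taxon 8),(Taxon 3,(Taxon 7,Taxon 9))).
Taxon 9 and Taxon 3 share a more recent common ancestor with each other than either does with Taxon 8, so Taxon 8 is the least closely related of the three.

Taxon 8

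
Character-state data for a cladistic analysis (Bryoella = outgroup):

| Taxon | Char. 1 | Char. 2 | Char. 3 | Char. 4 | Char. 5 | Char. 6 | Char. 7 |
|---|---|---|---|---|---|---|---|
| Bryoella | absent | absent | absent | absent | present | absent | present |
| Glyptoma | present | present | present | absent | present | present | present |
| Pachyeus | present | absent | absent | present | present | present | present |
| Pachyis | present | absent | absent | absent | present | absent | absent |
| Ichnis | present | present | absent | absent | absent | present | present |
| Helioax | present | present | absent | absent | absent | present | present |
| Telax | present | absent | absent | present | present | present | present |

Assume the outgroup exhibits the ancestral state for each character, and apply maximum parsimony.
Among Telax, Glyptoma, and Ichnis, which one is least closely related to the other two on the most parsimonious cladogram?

Character polarity is set by the outgroup: the derived state is whichever differs from the outgroup's state, so for Char. 5, Char. 7 the derived state is 'absent', and for the remaining characters it is 'present'.
Char. 1 (derived state 'present') is shared by all ingroup taxa — unites the whole ingroup.
Only Glyptoma, Helioax, and Ichnis show the derived state 'present' for Char. 2, supporting them as a clade.
Char. 3 (derived state 'present') is unique to Glyptoma (autapomorphy; uninformative for grouping).
Char. 4 (derived state 'present') is shared by Pachyeus and Telax — a synapomorphy uniting that clade.
Only Helioax and Ichnis show the derived state 'absent' for Char. 5, supporting them as a clade.
Char. 6 (derived state 'present') is shared by Glyptoma, Helioax, Ichnis, Pachyeus, and Telax — a synapomorphy uniting that clade.
Char. 7: derived state 'absent' in Pachyis only — an autapomorphy, so it tells us nothing about relationships among taxa.
Most parsimonious ingroup topology: (((Glyptoma,(Ichnis,Helioax)),(Pachyeus,Telax)),Pachyis).
Glyptoma and Ichnis share a more recent common ancestor with each other than either does with Telax, so Telax is the least closely related of the three.

Telax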